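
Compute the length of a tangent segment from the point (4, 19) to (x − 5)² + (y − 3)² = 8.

The centre is (5, 3) and r = 2√2. The square of the distance from P to the centre is 1 + 256 = 257.
Power of the point: PT² = |PO|² − r² = 249, so PT = √249.

√249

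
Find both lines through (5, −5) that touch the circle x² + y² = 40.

3x − y = 20 and x − 3y = 20

Write the tangent as mx − y + (−5 − m·(5)) = 0 and set its distance from the centre to 2√10:
(−5m − (5))² = 40(m² + 1)
3m² − 10m + 3 = 0, so m = 3 or m = 1/3.
Through (5, −5) these give 3x − y = 20 and x − 3y = 20.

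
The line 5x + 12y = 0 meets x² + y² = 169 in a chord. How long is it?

26

From the line, y = (−5x)/12. Substituting:
169x² − 24336 = 0  ⟹  x² − 144 = 0
x = 12 or x = −12, giving (12, −5) and (−12, 5).
|(12, −5) − (−12, 5)| = √((24)² + (−10)²) = 26.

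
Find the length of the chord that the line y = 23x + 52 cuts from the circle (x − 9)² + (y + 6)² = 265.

From the line, y = 23x + 52. Substituting:
530x² + 2650x + 3180 = 0  ⟹  x² + 5x + 6 = 0
x = −2 or x = −3, giving (−2, 6) and (−3, −17).
Chord length = distance between (−2, 6) and (−3, −17) = √530 = √530.

√530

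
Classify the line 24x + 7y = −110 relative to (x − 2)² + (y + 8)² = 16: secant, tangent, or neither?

Substituting the line into the circle gives 625x² + 2396x + 2328 = 0.
Δ = 5740816 − 5820000 = −79184.
No real roots: the line does not meet the circle.

neither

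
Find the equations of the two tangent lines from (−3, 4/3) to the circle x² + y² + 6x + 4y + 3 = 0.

A line y − (4/3) = m(x − (−3)) is tangent when its distance from (−3, −2) is √10:
(0m − (−10/3))² = 10(m² + 1)
9m² − 1 = 0, so m = 1/3 or m = −1/3.
Through (−3, 4/3) these give x − 3y = −7 and x + 3y = 1.

x − 3y = −7 and x + 3y = 1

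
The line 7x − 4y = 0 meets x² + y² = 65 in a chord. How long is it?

Substitute y = (7x)/4:
65x² − 1040 = 0  ⟹  x² − 16 = 0
x = 4 or x = −4, giving (4, 7) and (−4, −7).
Chord length = distance between (4, 7) and (−4, −7) = √260 = 2√65.

2√65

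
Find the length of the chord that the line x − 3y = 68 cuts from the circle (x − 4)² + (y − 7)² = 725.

Centre (4, 7), r² = 725. Perpendicular distance d from centre to line = |−85| / √10 = 85/√10.
Chord = 2√(r² − d²) = 2·√(5/2) = √10.

√10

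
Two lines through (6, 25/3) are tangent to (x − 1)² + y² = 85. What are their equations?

2x + 9y = 87 and 7x + 6y = 92

Let a tangent through (6, 25/3) have slope m. Its distance from (1, 0) must equal √85:
(−5m − (−25/3))² = 85(m² + 1)
54m² + 75m + 14 = 0, so m = −2/9 or m = −7/6.
With m = −2/9: 2x + 9y = 87. With m = −7/6: 7x + 6y = 92.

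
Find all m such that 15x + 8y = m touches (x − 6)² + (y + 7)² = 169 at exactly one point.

m = −187 or m = 255

The line touches the circle iff its distance from (6, −7) is 13:
|15·6 + 8·(−7) − m| / √289 = 13
|m − (34)| = 13·17, so m = 255 or m = −187.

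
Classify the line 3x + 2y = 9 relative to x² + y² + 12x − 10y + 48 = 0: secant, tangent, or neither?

neither

Centre (−6, 5), r² = 13. Distance² from centre to line = (−17)²/13 = 289/13.
Since d² > r², the line lies outside the circle.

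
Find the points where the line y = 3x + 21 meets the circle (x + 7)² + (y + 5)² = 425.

From the line, y = 3x + 21. Substituting:
10x² + 170x + 300 = 0  ⟹  x² + 17x + 30 = 0
x = −2 or x = −15, giving (−2, 15) and (−15, −24).

(−15, −24) and (−2, 15)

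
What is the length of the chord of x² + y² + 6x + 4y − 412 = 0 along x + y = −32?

Express y = −x − 32 and substitute into the circle:
2x² + 66x + 484 = 0  ⟹  x² + 33x + 242 = 0
x = −11 or x = −22, giving (−11, −21) and (−22, −10).
Chord length = distance between (−11, −21) and (−22, −10) = √242 = 11√2.

11√2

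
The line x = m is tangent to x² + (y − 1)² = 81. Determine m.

m = −9 or m = 9

Tangency holds when the distance from the centre (0, 1) to the line equals the radius 9:
|1·0 + 0·1 − m| / √1 = 9
|m| = 9, so m = 9 or m = −9.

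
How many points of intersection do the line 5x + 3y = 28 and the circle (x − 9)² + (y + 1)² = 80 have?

2

Centre (9, −1), r² = 80. Distance² from centre to line = (14)²/34 = 98/17.
Since d² < r², the line cuts the circle twice.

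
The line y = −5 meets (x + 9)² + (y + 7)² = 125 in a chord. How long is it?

22

Express y = −5 and substitute into the circle:
x² + 18x − 40 = 0
x = 2 or x = −20, giving (2, −5) and (−20, −5).
Chord length = distance between (2, −5) and (−20, −5) = √484 = 22.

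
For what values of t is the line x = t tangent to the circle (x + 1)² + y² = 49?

t = −8 or t = 6

Tangency holds when the distance from the centre (−1, 0) to the line equals the radius 7:
|1·(−1) + 0·0 − t| / √1 = 7
|t − (−1)| = 7, so t = 6 or t = −8.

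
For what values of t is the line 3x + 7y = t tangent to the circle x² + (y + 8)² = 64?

The line touches the circle iff its distance from (0, −8) is 8:
|3·0 + 7·(−8) − t| / √58 = 8
|t − (−56)| = 8√58.

t = −56 ± 8√58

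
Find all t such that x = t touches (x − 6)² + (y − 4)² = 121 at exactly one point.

The line touches the circle iff its distance from (6, 4) is 11:
|1·6 + 0·4 − t| / √1 = 11
|t − (6)| = 11, so t = 17 or t = −5.

t = −5 or t = 17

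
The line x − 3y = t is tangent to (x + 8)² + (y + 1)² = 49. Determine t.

For a tangent, require d(centre, line) = r = 7.
|1·(−8) − 3·(−1) − t| / √10 = 7
|t − (−5)| = 7√10.

t = −5 ± 7√10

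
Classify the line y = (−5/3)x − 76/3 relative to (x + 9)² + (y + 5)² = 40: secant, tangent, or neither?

d² = (5·(−9) + 3·(−5) − (−76))²/34 = 128/17; r² = 40.
Since d² < r², the line cuts the circle twice.

secant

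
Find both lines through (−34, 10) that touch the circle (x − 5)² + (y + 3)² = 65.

4x + 7y = −66 and x + 8y = 46

A line y − (10) = m(x − (−34)) is tangent when its distance from (5, −3) is √65:
[m·(39) − (−13)]² = 65(m² + 1)
56m² + 39m + 4 = 0, so m = −4/7 or m = −1/8.
With m = −4/7: 4x + 7y = −66. With m = −1/8: x + 8y = 46.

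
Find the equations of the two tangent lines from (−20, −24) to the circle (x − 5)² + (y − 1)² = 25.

4x − 3y = −8 and 3x − 4y = 36

Write the tangent as mx − y + (−24 − m·(−20)) = 0 and set its distance from the centre to 5:
[m·(25) − (25)]² = 25(m² + 1)
12m² − 25m + 12 = 0, so m = 4/3 or m = 3/4.
Through (−20, −24) these give 4x − 3y = −8 and 3x − 4y = 36.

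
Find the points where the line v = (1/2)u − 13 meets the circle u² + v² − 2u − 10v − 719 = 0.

Express v = (−26 + u)/2 and substitute into the circle:
5u² − 80u − 1680 = 0  ⟹  u² − 16u − 336 = 0
u = 28 or u = −12, giving (28, 1) and (−12, −19).

(−12, −19) and (28, 1)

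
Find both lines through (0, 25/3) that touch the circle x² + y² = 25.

4x + 3y = 25 and 4x − 3y = −25

Write the tangent as mx − y + (25/3 − m·(0)) = 0 and set its distance from the centre to 5:
(0m − (−25/3))² = 25(m² + 1)
9m² − 16 = 0, so m = −4/3 or m = 4/3.
Through (0, 25/3) these give 4x + 3y = 25 and 4x − 3y = −25.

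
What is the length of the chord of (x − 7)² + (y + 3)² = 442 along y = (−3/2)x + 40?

6√13

From the line, y = (80 − 3x)/2. Substituting:
13x² − 572x + 5824 = 0  ⟹  x² − 44x + 448 = 0
x = 28 or x = 16, giving (28, −2) and (16, 16).
|(28, −2) − (16, 16)| = √((12)² + (−18)²) = 6√13.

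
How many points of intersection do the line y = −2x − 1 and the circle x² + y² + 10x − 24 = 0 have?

Centre (−5, 0), r² = 49. Distance² from centre to line = (−9)²/5 = 81/5.
Since d² < r², the line cuts the circle twice.

2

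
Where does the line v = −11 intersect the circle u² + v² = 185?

Express v = −11 and substitute into the circle:
u² − 64 = 0
u = 8 or u = −8, giving (8, −11) and (−8, −11).

(−8, −11) and (8, −11)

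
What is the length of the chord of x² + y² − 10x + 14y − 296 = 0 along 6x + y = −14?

6√37

The distance from (5, −7) to the line is 37/√37, and r² = 370.
Chord = 2√(r² − d²) = 2·√(333) = 6√37.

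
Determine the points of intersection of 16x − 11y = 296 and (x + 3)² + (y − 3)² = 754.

Substitute y = (−296 + 16x)/11:
377x² − 9802x + 18096 = 0  ⟹  x² − 26x + 48 = 0
x = 24 or x = 2, giving (24, 8) and (2, −24).

(2, −24) and (24, 8)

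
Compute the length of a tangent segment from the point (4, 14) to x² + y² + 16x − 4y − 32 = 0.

With centre O = (−8, 2), |OP|² = 288 and r² = 100.
Power of the point: PT² = |PO|² − r² = 188, so PT = 2√47.

2√47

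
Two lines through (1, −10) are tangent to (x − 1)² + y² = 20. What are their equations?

2x − y = 12 and 2x + y = −8

A line y − (−10) = m(x − (1)) is tangent when its distance from (1, 0) is 2√5:
[m·(0) − (10)]² = 20(m² + 1)
m² − 4 = 0, so m = 2 or m = −2.
Through (1, −10) these give 2x − y = 12 and 2x + y = −8.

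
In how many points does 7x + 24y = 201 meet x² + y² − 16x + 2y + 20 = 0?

0

d² = (7·8 + 24·(−1) − (201))²/625 = 28561/625; r² = 45.
Since d² > r², the line lies outside the circle.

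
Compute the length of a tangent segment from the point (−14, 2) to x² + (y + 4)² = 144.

2√22

With centre O = (0, −4), |OP|² = 232 and r² = 144.
By the tangent–radius right angle, tangent length = √(|PO|² − r²) = √88 = 2√22.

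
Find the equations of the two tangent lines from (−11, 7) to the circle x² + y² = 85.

A line y − (7) = m(x − (−11)) is tangent when its distance from (0, 0) is √85:
(11m − (−7))² = 85(m² + 1)
18m² + 77m − 18 = 0, so m = −9/2 or m = 2/9.
Through (−11, 7) these give 9x + 2y = −85 and 2x − 9y = −85.

9x + 2y = −85 and 2x − 9y = −85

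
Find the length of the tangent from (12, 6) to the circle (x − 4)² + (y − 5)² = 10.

The centre is (4, 5) and r = √10. The square of the distance from P to the centre is 64 + 1 = 65.
The tangent meets the radius at right angles, so tangent² = |PO|² − r² = 65 − 10 = 55.

√55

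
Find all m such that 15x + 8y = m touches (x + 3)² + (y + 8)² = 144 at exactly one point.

Tangency holds when the distance from the centre (−3, −8) to the line equals the radius 12:
|15·(−3) + 8·(−8) − m| / √289 = 12
|m − (−109)| = 12·17, so m = 95 or m = −313.

m = −313 or m = 95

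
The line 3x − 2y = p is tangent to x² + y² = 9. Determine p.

p = ±3√13

For a tangent, require d(centre, line) = r = 3.
|3·0 − 2·0 − p| / √13 = 3
|p| = 3√13.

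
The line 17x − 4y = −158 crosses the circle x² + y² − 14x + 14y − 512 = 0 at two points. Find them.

(−14, −20) and (−6, 14)

Express y = (158 + 17x)/4 and substitute into the circle:
305x² + 6100x + 25620 = 0  ⟹  x² + 20x + 84 = 0
x = −6 or x = −14, giving (−6, 14) and (−14, −20).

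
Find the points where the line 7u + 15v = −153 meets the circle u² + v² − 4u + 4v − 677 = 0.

Express v = (−153 − 7u)/15 and substitute into the circle:
274u² + 822u − 138096 = 0  ⟹  u² + 3u − 504 = 0
u = 21 or u = −24, giving (21, −20) and (−24, 1).

(−24, 1) and (21, −20)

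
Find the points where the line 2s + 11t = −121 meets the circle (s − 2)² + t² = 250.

From the line, t = (−121 − 2s)/11. Substituting:
125s² − 15125 = 0  ⟹  s² − 121 = 0
s = 11 or s = −11, giving (11, −13) and (−11, −9).

(−11, −9) and (11, −13)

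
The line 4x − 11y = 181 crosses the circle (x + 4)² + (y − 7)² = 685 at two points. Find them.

Substitute y = (−181 + 4x)/11:
137x² − 1096x − 14385 = 0  ⟹  x² − 8x − 105 = 0
x = 15 or x = −7, giving (15, −11) and (−7, −19).

(−7, −19) and (15, −11)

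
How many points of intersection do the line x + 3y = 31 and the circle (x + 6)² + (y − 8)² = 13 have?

d² = (1·(−6) + 3·8 − (31))²/10 = 169/10; r² = 13.
Since d² > r², the line lies outside the circle.

0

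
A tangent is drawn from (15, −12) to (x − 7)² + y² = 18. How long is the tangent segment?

Centre (7, 0), r² = 18. |PO|² = (8)² + (−12)² = 208.
Power of the point: PT² = |PO|² − r² = 190, so PT = √190.

√190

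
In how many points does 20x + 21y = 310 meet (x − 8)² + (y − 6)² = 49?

d² = (20·8 + 21·6 − (310))²/841 = 576/841; r² = 49.
Since d² < r², the line cuts the circle twice.

2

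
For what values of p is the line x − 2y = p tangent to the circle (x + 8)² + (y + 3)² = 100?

p = −2 ± 10√5

Tangency holds when the distance from the centre (−8, −3) to the line equals the radius 10:
|1·(−8) − 2·(−3) − p| / √5 = 10
|p − (−2)| = 10√5.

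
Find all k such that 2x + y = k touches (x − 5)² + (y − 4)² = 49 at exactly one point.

The line touches the circle iff its distance from (5, 4) is 7:
|2·5 + 1·4 − k| / √5 = 7
|k − (14)| = 7√5.

k = 14 ± 7√5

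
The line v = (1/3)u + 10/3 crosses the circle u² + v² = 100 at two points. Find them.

(−10, 0) and (8, 6)

Express v = (10 + u)/3 and substitute into the circle:
10u² + 20u − 800 = 0  ⟹  u² + 2u − 80 = 0
u = 8 or u = −10, giving (8, 6) and (−10, 0).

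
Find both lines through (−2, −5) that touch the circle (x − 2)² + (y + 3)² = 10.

Let a tangent through (−2, −5) have slope m. Its distance from (2, −3) must equal √10:
(4m − (2))² = 10(m² + 1)
3m² − 8m − 3 = 0, so m = 3 or m = −1/3.
Through (−2, −5) these give 3x − y = −1 and x + 3y = −17.

3x − y = −1 and x + 3y = −17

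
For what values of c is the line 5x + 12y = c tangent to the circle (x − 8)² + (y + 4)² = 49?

For a tangent, require d(centre, line) = r = 7.
|5·8 + 12·(−4) − c| / √169 = 7
|c − (−8)| = 7·13, so c = 83 or c = −99.

c = −99 or c = 83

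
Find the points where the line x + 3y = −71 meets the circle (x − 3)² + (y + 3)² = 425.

Substitute y = (−71 − x)/3:
10x² + 70x + 100 = 0  ⟹  x² + 7x + 10 = 0
x = −2 or x = −5, giving (−2, −23) and (−5, −22).

(−5, −22) and (−2, −23)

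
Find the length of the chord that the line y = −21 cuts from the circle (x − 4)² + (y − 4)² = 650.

Substitute y = −21:
x² − 8x − 9 = 0
x = 9 or x = −1, giving (9, −21) and (−1, −21).
|(9, −21) − (−1, −21)| = √((10)² + (0)²) = 10.

10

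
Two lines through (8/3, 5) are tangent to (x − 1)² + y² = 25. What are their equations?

Let a tangent through (8/3, 5) have slope m. Its distance from (1, 0) must equal 5:
[m·(−5/3) − (−5)]² = 25(m² + 1)
4m² + 3m = 0, so m = 0 or m = −3/4.
Through (8/3, 5) these give y = 5 and 3x + 4y = 28.

y = 5 and 3x + 4y = 28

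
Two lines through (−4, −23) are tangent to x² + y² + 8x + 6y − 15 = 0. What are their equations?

3x − y = 11 and 3x + y = −35

Write the tangent as mx − y + (−23 − m·(−4)) = 0 and set its distance from the centre to 2√10:
(0m − (20))² = 40(m² + 1)
m² − 9 = 0, so m = 3 or m = −3.
With m = 3: 3x − y = 11. With m = −3: 3x + y = −35.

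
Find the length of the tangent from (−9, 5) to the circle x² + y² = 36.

√70

Centre (0, 0), r² = 36. |PO|² = (−9)² + (5)² = 106.
Power of the point: PT² = |PO|² − r² = 70, so PT = √70.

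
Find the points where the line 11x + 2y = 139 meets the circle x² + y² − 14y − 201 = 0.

From the line, y = (139 − 11x)/2. Substituting:
125x² − 2750x + 14625 = 0  ⟹  x² − 22x + 117 = 0
x = 13 or x = 9, giving (13, −2) and (9, 20).

(9, 20) and (13, −2)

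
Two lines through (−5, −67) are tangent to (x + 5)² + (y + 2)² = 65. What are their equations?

8x + y = −107 and 8x − y = 27

Let a tangent through (−5, −67) have slope m. Its distance from (−5, −2) must equal √65:
(0m − (65))² = 65(m² + 1)
m² − 64 = 0, so m = −8 or m = 8.
Through (−5, −67) these give 8x + y = −107 and 8x − y = 27.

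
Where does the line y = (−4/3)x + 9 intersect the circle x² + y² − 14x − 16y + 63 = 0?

From the line, y = (27 − 4x)/3. Substituting:
25x² − 150x = 0  ⟹  x² − 6x = 0
x = 6 or x = 0, giving (6, 1) and (0, 9).

(0, 9) and (6, 1)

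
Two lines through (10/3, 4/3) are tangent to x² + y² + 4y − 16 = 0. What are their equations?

x + 2y = 6 and 2x + y = 8

Write the tangent as mx − y + (4/3 − m·(10/3)) = 0 and set its distance from the centre to 2√5:
(−10/3m − (−10/3))² = 20(m² + 1)
2m² + 5m + 2 = 0, so m = −1/2 or m = −2.
With m = −1/2: x + 2y = 6. With m = −2: 2x + y = 8.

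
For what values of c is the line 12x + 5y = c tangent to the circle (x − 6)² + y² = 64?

Tangency holds when the distance from the centre (6, 0) to the line equals the radius 8:
|12·6 + 5·0 − c| / √169 = 8
|c − (72)| = 8·13, so c = 176 or c = −32.

c = −32 or c = 176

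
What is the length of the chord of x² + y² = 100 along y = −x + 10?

10√2

Centre (0, 0), r² = 100. Perpendicular distance d from centre to line = |−10| / √2 = 10/√2.
Chord = 2√(r² − d²) = 2·√(50) = 10√2.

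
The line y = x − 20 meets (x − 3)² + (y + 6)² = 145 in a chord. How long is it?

Express y = x − 20 and substitute into the circle:
2x² − 34x + 60 = 0  ⟹  x² − 17x + 30 = 0
x = 15 or x = 2, giving (15, −5) and (2, −18).
Chord length = distance between (15, −5) and (2, −18) = √338 = 13√2.

13√2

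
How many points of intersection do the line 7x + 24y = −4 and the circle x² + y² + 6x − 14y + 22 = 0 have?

Centre (−3, 7), r² = 36. Distance² from centre to line = (151)²/625 = 22801/625.
Since d² > r², the line lies outside the circle.

0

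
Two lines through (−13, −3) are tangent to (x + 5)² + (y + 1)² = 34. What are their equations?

Let a tangent through (−13, −3) have slope m. Its distance from (−5, −1) must equal √34:
[m·(8) − (2)]² = 34(m² + 1)
15m² − 16m − 15 = 0, so m = −3/5 or m = 5/3.
Through (−13, −3) these give 3x + 5y = −54 and 5x − 3y = −56.

3x + 5y = −54 and 5x − 3y = −56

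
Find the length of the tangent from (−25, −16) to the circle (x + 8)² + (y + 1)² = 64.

With centre O = (−8, −1), |OP|² = 514 and r² = 64.
By the tangent–radius right angle, tangent length = √(|PO|² − r²) = √450 = 15√2.

15√2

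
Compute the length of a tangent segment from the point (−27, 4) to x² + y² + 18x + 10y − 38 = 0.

Centre (−9, −5), r² = 144. |PO|² = (−18)² + (9)² = 405.
By the tangent–radius right angle, tangent length = √(|PO|² − r²) = √261 = 3√29.

3√29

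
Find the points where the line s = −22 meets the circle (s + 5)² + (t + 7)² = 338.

The line gives s = −22. Substituting into the circle:
t² + 14t = 0
t = 0 or t = −14, giving (−22, 0) and (−22, −14).

(−22, −14) and (−22, 0)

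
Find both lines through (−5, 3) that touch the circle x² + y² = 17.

x − 4y = −17 and 4x + y = −17

Write the tangent as mx − y + (3 − m·(−5)) = 0 and set its distance from the centre to √17:
[m·(5) − (−3)]² = 17(m² + 1)
4m² + 15m − 4 = 0, so m = 1/4 or m = −4.
Through (−5, 3) these give x − 4y = −17 and 4x + y = −17.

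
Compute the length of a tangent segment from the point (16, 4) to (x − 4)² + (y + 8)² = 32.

Centre (4, −8), r² = 32. |PO|² = (12)² + (12)² = 288.
By the tangent–radius right angle, tangent length = √(|PO|² − r²) = √256 = 16.

16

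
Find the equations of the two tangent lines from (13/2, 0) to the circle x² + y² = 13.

A line y − (0) = m(x − (13/2)) is tangent when its distance from (0, 0) is √13:
(−13/2m − (0))² = 13(m² + 1)
9m² − 4 = 0, so m = 2/3 or m = −2/3.
With m = 2/3: 2x − 3y = 13. With m = −2/3: 2x + 3y = 13.

2x − 3y = 13 and 2x + 3y = 13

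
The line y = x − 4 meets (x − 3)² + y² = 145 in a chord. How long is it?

17√2

Substitute y = x − 4:
2x² − 14x − 120 = 0  ⟹  x² − 7x − 60 = 0
x = 12 or x = −5, giving (12, 8) and (−5, −9).
Chord length = distance between (12, 8) and (−5, −9) = √578 = 17√2.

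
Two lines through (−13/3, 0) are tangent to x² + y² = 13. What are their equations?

3x − 2y = −13 and 3x + 2y = −13

Write the tangent as mx − y + (0 − m·(−13/3)) = 0 and set its distance from the centre to √13:
(13/3m − (0))² = 13(m² + 1)
4m² − 9 = 0, so m = 3/2 or m = −3/2.
With m = 3/2: 3x − 2y = −13. With m = −3/2: 3x + 2y = −13.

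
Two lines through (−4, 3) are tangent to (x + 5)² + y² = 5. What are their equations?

x − 2y = −10 and 2x + y = −5

Write the tangent as mx − y + (3 − m·(−4)) = 0 and set its distance from the centre to √5:
[m·(−1) − (−3)]² = 5(m² + 1)
2m² + 3m − 2 = 0, so m = 1/2 or m = −2.
With m = 1/2: x − 2y = −10. With m = −2: 2x + y = −5.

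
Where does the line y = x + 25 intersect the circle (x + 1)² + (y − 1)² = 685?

(−27, −2) and (2, 27)

Substitute y = x + 25:
2x² + 50x − 108 = 0  ⟹  x² + 25x − 54 = 0
x = 2 or x = −27, giving (2, 27) and (−27, −2).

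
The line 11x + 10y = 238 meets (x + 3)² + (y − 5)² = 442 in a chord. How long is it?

2√221

From the line, y = (238 − 11x)/10. Substituting:
221x² − 3536x − 7956 = 0  ⟹  x² − 16x − 36 = 0
x = 18 or x = −2, giving (18, 4) and (−2, 26).
|(18, 4) − (−2, 26)| = √((20)² + (−22)²) = 2√221.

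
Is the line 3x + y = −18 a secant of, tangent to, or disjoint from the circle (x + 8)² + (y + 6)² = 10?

disjoint

d² = (3·(−8) + 1·(−6) − (−18))²/10 = 72/5; r² = 10.
Since d² > r², the line lies outside the circle.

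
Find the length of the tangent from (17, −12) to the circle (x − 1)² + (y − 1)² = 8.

√417

With centre O = (1, 1), |OP|² = 425 and r² = 8.
By the tangent–radius right angle, tangent length = √(|PO|² − r²) = √417.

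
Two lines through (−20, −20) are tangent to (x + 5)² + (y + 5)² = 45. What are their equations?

A line y − (−20) = m(x − (−20)) is tangent when its distance from (−5, −5) is 3√5:
(15m − (15))² = 45(m² + 1)
2m² − 5m + 2 = 0, so m = 1/2 or m = 2.
With m = 1/2: x − 2y = 20. With m = 2: 2x − y = −20.

x − 2y = 20 and 2x − y = −20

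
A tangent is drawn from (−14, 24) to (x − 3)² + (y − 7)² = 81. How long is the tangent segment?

With centre O = (3, 7), |OP|² = 578 and r² = 81.
Power of the point: PT² = |PO|² − r² = 497, so PT = √497.

√497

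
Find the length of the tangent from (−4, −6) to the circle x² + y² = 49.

√3

With centre O = (0, 0), |OP|² = 52 and r² = 49.
The tangent meets the radius at right angles, so tangent² = |PO|² − r² = 52 − 49 = 3.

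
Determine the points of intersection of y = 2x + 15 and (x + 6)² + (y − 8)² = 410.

Express y = 2x + 15 and substitute into the circle:
5x² + 40x − 325 = 0  ⟹  x² + 8x − 65 = 0
x = 5 or x = −13, giving (5, 25) and (−13, −11).

(−13, −11) and (5, 25)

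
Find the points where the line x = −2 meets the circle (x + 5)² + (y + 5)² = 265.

(−2, −21) and (−2, 11)

The line gives x = −2. Substituting into the circle:
y² + 10y − 231 = 0
y = 11 or y = −21, giving (−2, 11) and (−2, −21).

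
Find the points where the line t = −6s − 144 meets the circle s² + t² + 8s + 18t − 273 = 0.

(−23, −6) and (−21, −18)

From the line, t = −6s − 144. Substituting:
37s² + 1628s + 17871 = 0  ⟹  s² + 44s + 483 = 0
s = −21 or s = −23, giving (−21, −18) and (−23, −6).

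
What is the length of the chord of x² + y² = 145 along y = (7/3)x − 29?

√58

From the line, y = (−87 + 7x)/3. Substituting:
58x² − 1218x + 6264 = 0  ⟹  x² − 21x + 108 = 0
x = 12 or x = 9, giving (12, −1) and (9, −8).
Chord length = distance between (12, −1) and (9, −8) = √58 = √58.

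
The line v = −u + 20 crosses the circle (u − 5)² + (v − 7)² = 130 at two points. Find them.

Substitute v = −u + 20:
2u² − 36u + 64 = 0  ⟹  u² − 18u + 32 = 0
u = 16 or u = 2, giving (16, 4) and (2, 18).

(2, 18) and (16, 4)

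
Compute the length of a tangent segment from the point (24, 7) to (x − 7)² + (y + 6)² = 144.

√314

The centre is (7, −6) and r = 12. The square of the distance from P to the centre is 289 + 169 = 458.
The tangent meets the radius at right angles, so tangent² = |PO|² − r² = 458 − 144 = 314.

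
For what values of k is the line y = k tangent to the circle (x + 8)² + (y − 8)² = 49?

k = 1 or k = 15

Tangency holds when the distance from the centre (−8, 8) to the line equals the radius 7:
|0·(−8) + 1·8 − k| / √1 = 7
|k − (8)| = 7, so k = 15 or k = 1.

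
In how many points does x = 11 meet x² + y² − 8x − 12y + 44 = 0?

0

Substituting the line into the circle gives y² − 12y + 77 = 0.
Δ = 144 − 308 = −164.
No real roots: the line does not meet the circle.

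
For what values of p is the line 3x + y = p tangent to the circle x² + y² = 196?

The line touches the circle iff its distance from (0, 0) is 14:
|3·0 + 1·0 − p| / √10 = 14
|p| = 14√10.

p = ±14√10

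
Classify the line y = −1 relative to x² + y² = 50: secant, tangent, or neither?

secant

Centre (0, 0), r² = 50. Distance² from centre to line = (1)² = 1.
Since d² < r², the line cuts the circle twice.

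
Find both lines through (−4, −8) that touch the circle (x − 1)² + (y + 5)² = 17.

4x − y = −8 and x + 4y = −36

A line y − (−8) = m(x − (−4)) is tangent when its distance from (1, −5) is √17:
(5m − (3))² = 17(m² + 1)
4m² − 15m − 4 = 0, so m = 4 or m = −1/4.
With m = 4: 4x − y = −8. With m = −1/4: x + 4y = −36.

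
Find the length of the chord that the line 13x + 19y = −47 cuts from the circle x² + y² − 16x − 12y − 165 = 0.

The distance from (8, 6) to the line is 265/√530, and r² = 265.
Half the chord is √(r² − d²) = √(265/2), so the full chord is √530.

√530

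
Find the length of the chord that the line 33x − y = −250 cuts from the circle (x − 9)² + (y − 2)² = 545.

Centre (9, 2), r² = 545. Perpendicular distance d from centre to line = |545| / √1090 = 545/√1090.
Chord = 2√(r² − d²) = 2·√(545/2) = √1090.

√1090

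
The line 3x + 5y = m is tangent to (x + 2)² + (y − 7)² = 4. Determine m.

Tangency holds when the distance from the centre (−2, 7) to the line equals the radius 2:
|3·(−2) + 5·7 − m| / √34 = 2
|m − (29)| = 2√34.

m = 29 ± 2√34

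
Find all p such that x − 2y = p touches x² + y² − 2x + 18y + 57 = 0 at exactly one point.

p = 19 ± 5√5

Tangency holds when the distance from the centre (1, −9) to the line equals the radius 5:
|1·1 − 2·(−9) − p| / √5 = 5
|p − (19)| = 5√5.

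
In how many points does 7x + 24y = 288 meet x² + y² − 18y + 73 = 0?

Substituting the line into the circle gives 625x² − 1008x + 576 = 0.
Δ = 1016064 − 1440000 = −423936.
No real roots: the line does not meet the circle.

0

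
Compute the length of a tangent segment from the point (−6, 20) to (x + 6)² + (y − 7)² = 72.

The centre is (−6, 7) and r = 6√2. The square of the distance from P to the centre is 0 + 169 = 169.
The tangent meets the radius at right angles, so tangent² = |PO|² − r² = 169 − 72 = 97.

√97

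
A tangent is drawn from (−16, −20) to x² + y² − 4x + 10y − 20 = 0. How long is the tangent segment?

10√5

The centre is (2, −5) and r = 7. The square of the distance from P to the centre is 324 + 225 = 549.
The tangent meets the radius at right angles, so tangent² = |PO|² − r² = 549 − 49 = 500.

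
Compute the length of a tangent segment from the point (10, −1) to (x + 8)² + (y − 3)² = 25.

3√35

Centre (−8, 3), r² = 25. |PO|² = (18)² + (−4)² = 340.
The tangent meets the radius at right angles, so tangent² = |PO|² − r² = 340 − 25 = 315.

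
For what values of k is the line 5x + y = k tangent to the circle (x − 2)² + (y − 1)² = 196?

k = 11 ± 14√26

The line touches the circle iff its distance from (2, 1) is 14:
|5·2 + 1·1 − k| / √26 = 14
|k − (11)| = 14√26.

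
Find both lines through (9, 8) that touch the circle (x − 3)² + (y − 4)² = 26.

Write the tangent as mx − y + (8 − m·(9)) = 0 and set its distance from the centre to √26:
[m·(−6) − (−4)]² = 26(m² + 1)
5m² − 24m − 5 = 0, so m = 5 or m = −1/5.
Through (9, 8) these give 5x − y = 37 and x + 5y = 49.

5x − y = 37 and x + 5y = 49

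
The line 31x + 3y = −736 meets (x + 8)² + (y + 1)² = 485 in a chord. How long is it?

Centre (−8, −1), r² = 485. Perpendicular distance d from centre to line = |485| / √970 = 485/√970.
Chord = 2√(r² − d²) = 2·√(485/2) = √970.

√970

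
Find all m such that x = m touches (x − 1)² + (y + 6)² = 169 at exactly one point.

m = −12 or m = 14

Tangency holds when the distance from the centre (1, −6) to the line equals the radius 13:
|1·1 + 0·(−6) − m| / √1 = 13
|m − (1)| = 13, so m = 14 or m = −12.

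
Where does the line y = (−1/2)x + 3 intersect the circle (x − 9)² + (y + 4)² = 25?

(6, 0) and (14, −4)

Substitute y = (6 − x)/2:
5x² − 100x + 420 = 0  ⟹  x² − 20x + 84 = 0
x = 14 or x = 6, giving (14, −4) and (6, 0).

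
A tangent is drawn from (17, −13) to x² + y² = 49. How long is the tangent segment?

With centre O = (0, 0), |OP|² = 458 and r² = 49.
The tangent meets the radius at right angles, so tangent² = |PO|² − r² = 458 − 49 = 409.

√409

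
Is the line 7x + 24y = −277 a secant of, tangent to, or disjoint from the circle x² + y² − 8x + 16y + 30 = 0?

Substituting the line into the circle gives 625x² − 3418x − 12359 = 0.
Δ = 11682724 − (−30897500) = 42580224.
Two real roots: the line is a secant.

secant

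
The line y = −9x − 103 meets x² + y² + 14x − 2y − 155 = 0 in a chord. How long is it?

Centre (−7, 1), r² = 205. Perpendicular distance d from centre to line = |41| / √82 = 41/√82.
Chord = 2√(r² − d²) = 2·√(369/2) = 3√82.

3√82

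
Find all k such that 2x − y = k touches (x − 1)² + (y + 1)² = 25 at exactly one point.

Tangency holds when the distance from the centre (1, −1) to the line equals the radius 5:
|2·1 − 1·(−1) − k| / √5 = 5
|k − (3)| = 5√5.

k = 3 ± 5√5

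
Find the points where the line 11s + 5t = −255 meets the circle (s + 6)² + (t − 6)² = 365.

(−25, 4) and (−20, −7)

Express t = (−255 − 11s)/5 and substitute into the circle:
146s² + 6570s + 73000 = 0  ⟹  s² + 45s + 500 = 0
s = −20 or s = −25, giving (−20, −7) and (−25, 4).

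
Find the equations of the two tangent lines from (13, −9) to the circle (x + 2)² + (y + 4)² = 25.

3x + 4y = 3 and y = −9

A line y − (−9) = m(x − (13)) is tangent when its distance from (−2, −4) is 5:
[m·(−15) − (5)]² = 25(m² + 1)
4m² + 3m = 0, so m = −3/4 or m = 0.
With m = −3/4: 3x + 4y = 3. With m = 0: y = −9.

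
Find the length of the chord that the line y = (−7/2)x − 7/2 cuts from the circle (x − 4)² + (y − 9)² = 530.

6√53

The distance from (4, 9) to the line is 53/√53, and r² = 530.
Chord = 2√(r² − d²) = 2·√(477) = 6√53.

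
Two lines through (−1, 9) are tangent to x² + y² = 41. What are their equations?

5x − 4y = −41 and 4x + 5y = 41

Let a tangent through (−1, 9) have slope m. Its distance from (0, 0) must equal √41:
(1m − (−9))² = 41(m² + 1)
20m² − 9m − 20 = 0, so m = 5/4 or m = −4/5.
With m = 5/4: 5x − 4y = −41. With m = −4/5: 4x + 5y = 41.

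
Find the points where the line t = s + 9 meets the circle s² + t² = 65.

(−8, 1) and (−1, 8)

Substitute t = s + 9:
2s² + 18s + 16 = 0  ⟹  s² + 9s + 8 = 0
s = −1 or s = −8, giving (−1, 8) and (−8, 1).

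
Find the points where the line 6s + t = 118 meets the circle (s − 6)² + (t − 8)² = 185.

Express t = −6s + 118 and substitute into the circle:
37s² − 1332s + 11951 = 0  ⟹  s² − 36s + 323 = 0
s = 19 or s = 17, giving (19, 4) and (17, 16).

(17, 16) and (19, 4)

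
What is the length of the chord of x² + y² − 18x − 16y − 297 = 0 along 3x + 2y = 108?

Centre (9, 8), r² = 442. Perpendicular distance d from centre to line = |−65| / √13 = 65/√13.
Half the chord is √(r² − d²) = √(117), so the full chord is 6√13.

6√13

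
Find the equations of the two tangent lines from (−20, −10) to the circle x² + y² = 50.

x − 7y = 50 and x − y = −10

A line y − (−10) = m(x − (−20)) is tangent when its distance from (0, 0) is 5√2:
[m·(20) − (10)]² = 50(m² + 1)
7m² − 8m + 1 = 0, so m = 1/7 or m = 1.
With m = 1/7: x − 7y = 50. With m = 1: x − y = −10.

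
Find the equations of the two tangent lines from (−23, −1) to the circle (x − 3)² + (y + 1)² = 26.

Let a tangent through (−23, −1) have slope m. Its distance from (3, −1) must equal √26:
(26m − (0))² = 26(m² + 1)
25m² − 1 = 0, so m = −1/5 or m = 1/5.
With m = −1/5: x + 5y = −28. With m = 1/5: x − 5y = −18.

x + 5y = −28 and x − 5y = −18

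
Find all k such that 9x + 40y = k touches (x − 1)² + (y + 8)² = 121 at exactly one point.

k = −762 or k = 140

Tangency holds when the distance from the centre (1, −8) to the line equals the radius 11:
|9·1 + 40·(−8) − k| / √1681 = 11
|k − (−311)| = 11·41, so k = 140 or k = −762.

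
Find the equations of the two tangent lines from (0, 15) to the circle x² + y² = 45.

2x + y = 15 and 2x − y = −15

Write the tangent as mx − y + (15 − m·(0)) = 0 and set its distance from the centre to 3√5:
(0m − (−15))² = 45(m² + 1)
m² − 4 = 0, so m = −2 or m = 2.
With m = −2: 2x + y = 15. With m = 2: 2x − y = −15.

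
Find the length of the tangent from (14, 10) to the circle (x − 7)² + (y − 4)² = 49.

6

Centre (7, 4), r² = 49. |PO|² = (7)² + (6)² = 85.
Power of the point: PT² = |PO|² − r² = 36, so PT = 6.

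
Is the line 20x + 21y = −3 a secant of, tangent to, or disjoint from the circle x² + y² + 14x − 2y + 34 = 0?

Centre (−7, 1), r² = 16. Distance² from centre to line = (−116)²/841 = 16.
Since d² = r², the line is tangent.

tangent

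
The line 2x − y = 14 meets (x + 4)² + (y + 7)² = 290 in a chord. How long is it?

The distance from (−4, −7) to the line is 15/√5, and r² = 290.
Half the chord is √(r² − d²) = √(245), so the full chord is 14√5.

14√5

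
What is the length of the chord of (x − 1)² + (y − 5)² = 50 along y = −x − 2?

6√2

The distance from (1, 5) to the line is 8/√2, and r² = 50.
Chord = 2√(r² − d²) = 2·√(18) = 6√2.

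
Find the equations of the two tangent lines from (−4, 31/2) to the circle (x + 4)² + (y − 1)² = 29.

5x − 2y = −51 and 5x + 2y = 11

Write the tangent as mx − y + (31/2 − m·(−4)) = 0 and set its distance from the centre to √29:
[m·(0) − (−29/2)]² = 29(m² + 1)
4m² − 25 = 0, so m = 5/2 or m = −5/2.
With m = 5/2: 5x − 2y = −51. With m = −5/2: 5x + 2y = 11.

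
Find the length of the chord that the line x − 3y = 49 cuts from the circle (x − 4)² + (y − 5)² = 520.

Substitute y = (−49 + x)/3:
10x² − 200x − 440 = 0  ⟹  x² − 20x − 44 = 0
x = 22 or x = −2, giving (22, −9) and (−2, −17).
|(22, −9) − (−2, −17)| = √((24)² + (8)²) = 8√10.

8√10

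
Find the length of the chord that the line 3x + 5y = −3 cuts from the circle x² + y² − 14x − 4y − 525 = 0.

8√34

From the line, y = (−3 − 3x)/5. Substituting:
34x² − 272x − 13056 = 0  ⟹  x² − 8x − 384 = 0
x = 24 or x = −16, giving (24, −15) and (−16, 9).
Chord length = distance between (24, −15) and (−16, 9) = √2176 = 8√34.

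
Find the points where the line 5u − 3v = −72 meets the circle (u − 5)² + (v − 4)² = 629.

Substitute v = (72 + 5u)/3:
34u² + 510u − 1836 = 0  ⟹  u² + 15u − 54 = 0
u = 3 or u = −18, giving (3, 29) and (−18, −6).

(−18, −6) and (3, 29)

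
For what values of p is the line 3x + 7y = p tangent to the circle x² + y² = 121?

For a tangent, require d(centre, line) = r = 11.
|3·0 + 7·0 − p| / √58 = 11
|p| = 11√58.

p = ±11√58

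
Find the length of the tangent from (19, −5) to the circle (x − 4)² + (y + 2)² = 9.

15

The centre is (4, −2) and r = 3. The square of the distance from P to the centre is 225 + 9 = 234.
Power of the point: PT² = |PO|² − r² = 225, so PT = 15.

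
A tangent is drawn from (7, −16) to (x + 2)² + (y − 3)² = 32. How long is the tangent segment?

Centre (−2, 3), r² = 32. |PO|² = (9)² + (−19)² = 442.
By the tangent–radius right angle, tangent length = √(|PO|² − r²) = √410.

√410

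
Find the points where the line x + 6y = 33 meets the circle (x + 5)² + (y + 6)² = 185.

(−9, 7) and (3, 5)

Express y = (33 − x)/6 and substitute into the circle:
37x² + 222x − 999 = 0  ⟹  x² + 6x − 27 = 0
x = 3 or x = −9, giving (3, 5) and (−9, 7).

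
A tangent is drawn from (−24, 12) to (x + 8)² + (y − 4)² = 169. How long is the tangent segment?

√151

Centre (−8, 4), r² = 169. |PO|² = (−16)² + (8)² = 320.
By the tangent–radius right angle, tangent length = √(|PO|² − r²) = √151.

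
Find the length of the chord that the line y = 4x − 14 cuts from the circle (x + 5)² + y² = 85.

2√17

Centre (−5, 0), r² = 85. Perpendicular distance d from centre to line = |−34| / √17 = 34/√17.
Chord = 2√(r² − d²) = 2·√(17) = 2√17.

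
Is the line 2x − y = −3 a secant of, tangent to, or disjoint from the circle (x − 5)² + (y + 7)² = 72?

disjoint

Centre (5, −7), r² = 72. Distance² from centre to line = (20)²/5 = 80.
Since d² > r², the line lies outside the circle.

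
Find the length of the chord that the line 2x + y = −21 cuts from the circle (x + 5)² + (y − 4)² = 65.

4√5

Centre (−5, 4), r² = 65. Perpendicular distance d from centre to line = |15| / √5 = 15/√5.
Half the chord is √(r² − d²) = √(20), so the full chord is 4√5.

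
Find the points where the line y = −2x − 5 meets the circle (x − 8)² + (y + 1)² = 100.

Express y = −2x − 5 and substitute into the circle:
5x² − 20 = 0  ⟹  x² − 4 = 0
x = 2 or x = −2, giving (2, −9) and (−2, −1).

(−2, −1) and (2, −9)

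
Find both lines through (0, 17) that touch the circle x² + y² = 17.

A line y − (17) = m(x − (0)) is tangent when its distance from (0, 0) is √17:
(0m − (−17))² = 17(m² + 1)
m² − 16 = 0, so m = −4 or m = 4.
Through (0, 17) these give 4x + y = 17 and 4x − y = −17.

4x + y = 17 and 4x − y = −17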